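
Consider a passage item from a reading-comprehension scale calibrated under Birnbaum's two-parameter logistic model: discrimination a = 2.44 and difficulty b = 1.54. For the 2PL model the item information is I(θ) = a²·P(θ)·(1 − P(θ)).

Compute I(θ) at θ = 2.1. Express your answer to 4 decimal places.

0.9640

P = 1/(1+e^{-1.3664}) = 0.7968
P(1−P) = 0.7968 × 0.2032 = 0.1619
I = a² × P(1−P) = 2.44² × 0.1619 = 0.96395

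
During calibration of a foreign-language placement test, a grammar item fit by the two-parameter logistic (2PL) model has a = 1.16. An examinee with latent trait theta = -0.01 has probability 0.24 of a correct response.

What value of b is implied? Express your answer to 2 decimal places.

P(theta) = 1 / (1 + exp(−a(theta − b)))
logit(0.24) = ln(0.24/0.76) = -1.1527
b = theta − logit/(a) = -0.01 − (-1.1527)/1.1600 = 0.9837

0.98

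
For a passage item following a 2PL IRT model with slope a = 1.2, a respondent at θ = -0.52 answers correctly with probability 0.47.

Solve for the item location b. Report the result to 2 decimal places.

-0.42

P(θ) = 1 / (1 + exp(−a(θ − b)))
logit(0.47) = ln(0.47/0.53) = -0.1201
b = θ − logit/(a) = -0.52 − (-0.1201)/1.2000 = -0.4199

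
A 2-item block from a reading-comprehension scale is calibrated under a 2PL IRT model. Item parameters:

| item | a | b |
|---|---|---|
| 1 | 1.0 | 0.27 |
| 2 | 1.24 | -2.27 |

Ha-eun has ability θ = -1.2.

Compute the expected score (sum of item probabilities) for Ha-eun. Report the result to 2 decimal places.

0.98

P(θ) = 1 / (1 + exp(−a(θ − b)))
P_1 = 1/(1+e^{1.4700}) = 0.1869
P_2 = 1/(1+e^{-1.3268}) = 0.7903
E[score] = 0.1869 + 0.7903 = 0.9773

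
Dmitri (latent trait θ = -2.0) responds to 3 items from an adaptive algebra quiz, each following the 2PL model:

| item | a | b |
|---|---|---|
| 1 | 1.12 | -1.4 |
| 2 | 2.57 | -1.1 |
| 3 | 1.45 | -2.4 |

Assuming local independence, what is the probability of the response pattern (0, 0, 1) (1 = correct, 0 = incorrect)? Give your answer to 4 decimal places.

P(θ) = 1 / (1 + exp(−a(θ − b)))
P_1 = 1/(1+e^{0.6720}) = 0.3380
P_2 = 1/(1+e^{2.3130}) = 0.0901
P_3 = 1/(1+e^{-0.5800}) = 0.6411
L = (1−P_1) × (1−P_2) × P_3 = 0.6620 × 0.9099 × 0.6411 = 0.38614

0.3861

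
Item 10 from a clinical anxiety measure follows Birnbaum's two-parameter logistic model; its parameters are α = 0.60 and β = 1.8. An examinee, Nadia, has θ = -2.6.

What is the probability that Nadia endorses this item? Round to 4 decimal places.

0.0666

P(θ) = 1 / (1 + exp(−α(θ − β)))
Exponent: 0.60 × (-2.6 − 1.8) = -2.6400
1/(1 + e^{2.6400}) = 0.0666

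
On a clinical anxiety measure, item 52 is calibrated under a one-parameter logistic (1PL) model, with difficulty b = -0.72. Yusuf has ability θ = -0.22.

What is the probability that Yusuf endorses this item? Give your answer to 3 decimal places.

P(θ) = 1 / (1 + exp(−(θ − b)))
Exponent: (-0.22 − (-0.72)) = 0.5000
1/(1 + e^{-0.5000}) = 0.6225
P = 0.6225

0.622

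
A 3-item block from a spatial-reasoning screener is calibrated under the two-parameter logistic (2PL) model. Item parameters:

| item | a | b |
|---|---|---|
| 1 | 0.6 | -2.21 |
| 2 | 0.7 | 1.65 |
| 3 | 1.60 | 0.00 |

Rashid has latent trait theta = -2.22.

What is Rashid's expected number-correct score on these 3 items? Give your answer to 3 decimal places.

P(theta) = 1 / (1 + exp(−a(theta − b)))
P_1 = 1/(1+e^{0.0060}) = 0.4985
P_2 = 1/(1+e^{2.7090}) = 0.0624
P_3 = 1/(1+e^{3.5520}) = 0.0279
E[score] = 0.4985 + 0.0624 + 0.0279 = 0.5888

0.589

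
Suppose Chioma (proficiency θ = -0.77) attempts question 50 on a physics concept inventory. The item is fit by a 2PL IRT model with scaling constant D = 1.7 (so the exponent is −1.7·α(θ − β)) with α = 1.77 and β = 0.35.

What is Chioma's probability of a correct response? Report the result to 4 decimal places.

0.0332

P(θ) = 1 / (1 + exp(−D·α(θ − β)))
Exponent: 1.7 × 1.77 × (-0.77 − 0.35) = -3.3701
1/(1 + e^{3.3701}) = 0.0332
P = 0.0332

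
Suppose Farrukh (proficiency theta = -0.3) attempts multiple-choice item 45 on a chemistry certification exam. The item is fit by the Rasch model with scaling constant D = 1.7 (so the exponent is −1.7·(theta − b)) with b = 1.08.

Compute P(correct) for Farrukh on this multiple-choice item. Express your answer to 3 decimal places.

0.087

P(theta) = 1 / (1 + exp(−D·(theta − b)))
Exponent: 1.7 × (-0.3 − 1.08) = -2.3460
1/(1 + e^{2.3460}) = 0.0874
P = 0.0874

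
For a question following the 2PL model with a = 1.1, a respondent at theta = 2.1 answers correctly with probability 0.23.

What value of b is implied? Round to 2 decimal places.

3.20

P(theta) = 1 / (1 + exp(−a(theta − b)))
logit(0.23) = ln(0.23/0.77) = -1.2083
b = theta − logit/(a) = 2.1 − (-1.2083)/1.1000 = 3.1985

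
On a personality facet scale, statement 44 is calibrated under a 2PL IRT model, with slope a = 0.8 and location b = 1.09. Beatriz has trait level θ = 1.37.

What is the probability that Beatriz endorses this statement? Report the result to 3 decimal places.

P(θ) = 1 / (1 + exp(−a(θ − b)))
Exponent: 0.8 × (1.37 − 1.09) = 0.2240
1/(1 + e^{-0.2240}) = 0.5558

0.556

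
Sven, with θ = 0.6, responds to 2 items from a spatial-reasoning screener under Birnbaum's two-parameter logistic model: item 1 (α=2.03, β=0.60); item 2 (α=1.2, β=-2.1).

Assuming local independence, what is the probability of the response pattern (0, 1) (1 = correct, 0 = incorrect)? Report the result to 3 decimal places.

0.481

P(θ) = 1 / (1 + exp(−α(θ − β)))
P_1 = 1/(1+e^{0.0000}) = 0.5000
P_2 = 1/(1+e^{-3.2400}) = 0.9623
L = (1−P_1) × P_2 = 0.5000 × 0.9623 = 0.48116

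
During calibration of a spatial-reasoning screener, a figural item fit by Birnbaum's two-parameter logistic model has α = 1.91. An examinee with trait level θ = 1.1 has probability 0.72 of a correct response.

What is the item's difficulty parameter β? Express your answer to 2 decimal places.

P(θ) = 1 / (1 + exp(−α(θ − β)))
logit(0.72) = ln(0.72/0.28) = 0.9445
β = θ − logit/(α) = 1.1 − 0.9445/1.9100 = 0.6055

0.61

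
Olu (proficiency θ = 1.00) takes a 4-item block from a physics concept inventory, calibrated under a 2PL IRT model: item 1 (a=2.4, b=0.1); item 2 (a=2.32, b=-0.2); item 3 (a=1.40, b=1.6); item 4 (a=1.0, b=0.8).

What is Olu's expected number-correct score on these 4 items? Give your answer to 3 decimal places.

2.690

P(θ) = 1 / (1 + exp(−a(θ − b)))
P_1 = 1/(1+e^{-2.1600}) = 0.8966
P_2 = 1/(1+e^{-2.7840}) = 0.9418
P_3 = 1/(1+e^{0.8400}) = 0.3015
P_4 = 1/(1+e^{-0.2000}) = 0.5498
E[score] = 0.8966 + 0.9418 + 0.3015 + 0.5498 = 2.6898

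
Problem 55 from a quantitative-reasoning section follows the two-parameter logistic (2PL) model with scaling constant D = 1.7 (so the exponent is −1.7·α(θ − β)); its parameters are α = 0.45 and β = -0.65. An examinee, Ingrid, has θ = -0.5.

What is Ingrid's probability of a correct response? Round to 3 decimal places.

0.529

P(θ) = 1 / (1 + exp(−D·α(θ − β)))
Exponent: 1.7 × 0.45 × (-0.5 − (-0.65)) = 0.1148
1/(1 + e^{-0.1148}) = 0.5287
P = 0.5287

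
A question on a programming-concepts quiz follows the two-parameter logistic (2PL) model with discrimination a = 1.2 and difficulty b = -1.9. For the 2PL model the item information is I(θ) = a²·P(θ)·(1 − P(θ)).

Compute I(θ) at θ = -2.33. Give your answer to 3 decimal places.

0.337

P = 1/(1+e^{0.5160}) = 0.3738
P(1−P) = 0.3738 × 0.6262 = 0.2341
I = a² × P(1−P) = 1.2² × 0.2341 = 0.33706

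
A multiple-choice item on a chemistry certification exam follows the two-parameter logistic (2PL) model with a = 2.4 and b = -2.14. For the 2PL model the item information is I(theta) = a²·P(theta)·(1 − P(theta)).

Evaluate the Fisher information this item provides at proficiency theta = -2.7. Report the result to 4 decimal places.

0.9450

P = 1/(1+e^{1.3440}) = 0.2069
P(1−P) = 0.2069 × 0.7931 = 0.1641
I = a² × P(1−P) = 2.4² × 0.1641 = 0.94501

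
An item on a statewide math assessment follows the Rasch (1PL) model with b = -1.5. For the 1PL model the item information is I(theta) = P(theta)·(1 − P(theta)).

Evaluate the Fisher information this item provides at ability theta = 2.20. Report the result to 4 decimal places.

P = 1/(1+e^{-3.7000}) = 0.9759
P(1−P) = 0.9759 × 0.0241 = 0.0235
I = P(1−P) = 0.02354

0.0235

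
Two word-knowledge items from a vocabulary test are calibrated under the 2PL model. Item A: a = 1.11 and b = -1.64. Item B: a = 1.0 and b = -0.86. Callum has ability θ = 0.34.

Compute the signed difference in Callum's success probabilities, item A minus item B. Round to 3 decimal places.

P(θ) = 1 / (1 + exp(−a(θ − b)))
P_A = 0.9001
P_B = 0.7685
P_A − P_B = 0.1315

0.132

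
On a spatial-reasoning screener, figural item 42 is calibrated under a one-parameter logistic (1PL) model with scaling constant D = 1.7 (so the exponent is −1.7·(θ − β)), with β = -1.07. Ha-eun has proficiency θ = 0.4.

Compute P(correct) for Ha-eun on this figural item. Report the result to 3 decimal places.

0.924

P(θ) = 1 / (1 + exp(−D·(θ − β)))
Exponent: 1.7 × (0.4 − (-1.07)) = 2.4990
1/(1 + e^{-2.4990}) = 0.9241
P = 0.9241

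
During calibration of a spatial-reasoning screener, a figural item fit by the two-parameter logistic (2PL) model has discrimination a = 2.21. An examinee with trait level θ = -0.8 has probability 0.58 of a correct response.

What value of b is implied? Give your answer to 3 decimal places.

P(θ) = 1 / (1 + exp(−a(θ − b)))
logit(0.58) = ln(0.58/0.42) = 0.3228
b = θ − logit/(a) = -0.8 − 0.3228/2.2100 = -0.9461

-0.946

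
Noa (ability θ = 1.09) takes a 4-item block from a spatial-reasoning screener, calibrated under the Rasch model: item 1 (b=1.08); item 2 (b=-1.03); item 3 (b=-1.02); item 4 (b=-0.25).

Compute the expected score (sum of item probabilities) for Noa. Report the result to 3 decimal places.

3.080

P(θ) = 1 / (1 + exp(−(θ − b)))
P_1 = 1/(1+e^{-0.0100}) = 0.5025
P_2 = 1/(1+e^{-2.1200}) = 0.8928
P_3 = 1/(1+e^{-2.1100}) = 0.8919
P_4 = 1/(1+e^{-1.3400}) = 0.7925
E[score] = 0.5025 + 0.8928 + 0.8919 + 0.7925 = 3.0797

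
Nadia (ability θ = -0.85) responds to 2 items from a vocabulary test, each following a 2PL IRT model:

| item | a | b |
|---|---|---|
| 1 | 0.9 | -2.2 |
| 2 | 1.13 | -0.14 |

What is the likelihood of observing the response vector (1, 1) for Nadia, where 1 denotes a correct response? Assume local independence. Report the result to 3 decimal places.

P(θ) = 1 / (1 + exp(−a(θ − b)))
P_1 = 1/(1+e^{-1.2150}) = 0.7712
P_2 = 1/(1+e^{0.8023}) = 0.3095
L = P_1 × P_2 = 0.7712 × 0.3095 = 0.23871

0.239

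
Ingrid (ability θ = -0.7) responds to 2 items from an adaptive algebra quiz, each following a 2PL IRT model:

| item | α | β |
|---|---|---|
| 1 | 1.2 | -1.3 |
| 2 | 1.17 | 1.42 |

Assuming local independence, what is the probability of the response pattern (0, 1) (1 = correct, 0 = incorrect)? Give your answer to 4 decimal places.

P(θ) = 1 / (1 + exp(−α(θ − β)))
P_1 = 1/(1+e^{-0.7200}) = 0.6726
P_2 = 1/(1+e^{2.4804}) = 0.0772
L = (1−P_1) × P_2 = 0.3274 × 0.0772 = 0.02529

0.0253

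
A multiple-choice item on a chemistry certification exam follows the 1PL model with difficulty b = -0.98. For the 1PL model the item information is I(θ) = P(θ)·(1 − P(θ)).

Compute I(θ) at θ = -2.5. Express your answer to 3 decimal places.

0.147

P = 1/(1+e^{1.5200}) = 0.1795
P(1−P) = 0.1795 × 0.8205 = 0.1473
I = P(1−P) = 0.14726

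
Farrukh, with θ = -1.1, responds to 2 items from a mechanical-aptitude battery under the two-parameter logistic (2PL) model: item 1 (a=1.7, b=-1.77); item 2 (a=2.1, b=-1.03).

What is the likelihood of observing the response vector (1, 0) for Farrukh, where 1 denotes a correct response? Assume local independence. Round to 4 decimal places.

0.4065

P(θ) = 1 / (1 + exp(−a(θ − b)))
P_1 = 1/(1+e^{-1.1390}) = 0.7575
P_2 = 1/(1+e^{0.1470}) = 0.4633
L = P_1 × (1−P_2) = 0.7575 × 0.5367 = 0.40654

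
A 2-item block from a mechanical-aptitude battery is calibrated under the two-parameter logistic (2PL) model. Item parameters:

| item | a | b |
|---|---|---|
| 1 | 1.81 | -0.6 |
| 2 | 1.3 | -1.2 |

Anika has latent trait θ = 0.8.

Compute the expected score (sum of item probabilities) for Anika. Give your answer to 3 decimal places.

P(θ) = 1 / (1 + exp(−a(θ − b)))
P_1 = 1/(1+e^{-2.5340}) = 0.9265
P_2 = 1/(1+e^{-2.6000}) = 0.9309
E[score] = 0.9265 + 0.9309 = 1.8574

1.857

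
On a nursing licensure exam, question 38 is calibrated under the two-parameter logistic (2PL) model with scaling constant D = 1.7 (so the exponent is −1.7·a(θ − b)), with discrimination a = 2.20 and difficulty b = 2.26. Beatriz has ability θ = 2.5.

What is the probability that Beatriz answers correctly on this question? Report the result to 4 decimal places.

P(θ) = 1 / (1 + exp(−D·a(θ − b)))
Exponent: 1.7 × 2.20 × (2.5 − 2.26) = 0.8976
1/(1 + e^{-0.8976}) = 0.7105
P = 0.7105

0.7105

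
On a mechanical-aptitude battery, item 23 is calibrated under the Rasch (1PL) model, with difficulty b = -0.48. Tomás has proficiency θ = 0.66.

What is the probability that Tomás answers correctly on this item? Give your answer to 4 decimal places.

P(θ) = 1 / (1 + exp(−(θ − b)))
Exponent: (0.66 − (-0.48)) = 1.1400
1/(1 + e^{-1.1400}) = 0.7577
P = 0.7577

0.7577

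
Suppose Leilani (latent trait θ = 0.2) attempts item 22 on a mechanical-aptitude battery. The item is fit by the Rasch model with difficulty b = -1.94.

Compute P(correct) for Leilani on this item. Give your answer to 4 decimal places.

P(θ) = 1 / (1 + exp(−(θ − b)))
Exponent: (0.2 − (-1.94)) = 2.1400
1/(1 + e^{-2.1400}) = 0.8947
P = 0.8947

0.8947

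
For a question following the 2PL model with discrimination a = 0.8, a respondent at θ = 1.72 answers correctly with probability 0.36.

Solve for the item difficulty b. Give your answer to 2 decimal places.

2.44

P(θ) = 1 / (1 + exp(−a(θ − b)))
logit(0.36) = ln(0.36/0.64) = -0.5754
b = θ − logit/(a) = 1.72 − (-0.5754)/0.8000 = 2.4392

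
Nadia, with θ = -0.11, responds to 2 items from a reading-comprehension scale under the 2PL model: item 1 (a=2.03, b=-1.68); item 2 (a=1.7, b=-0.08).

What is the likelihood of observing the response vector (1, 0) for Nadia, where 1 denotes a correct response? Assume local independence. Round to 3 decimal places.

0.492

P(θ) = 1 / (1 + exp(−a(θ − b)))
P_1 = 1/(1+e^{-3.1871}) = 0.9603
P_2 = 1/(1+e^{0.0510}) = 0.4873
L = P_1 × (1−P_2) = 0.9603 × 0.5127 = 0.49241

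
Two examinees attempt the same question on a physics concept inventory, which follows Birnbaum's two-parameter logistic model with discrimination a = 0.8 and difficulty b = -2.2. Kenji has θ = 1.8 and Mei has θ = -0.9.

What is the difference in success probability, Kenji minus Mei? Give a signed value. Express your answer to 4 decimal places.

P(θ) = 1 / (1 + exp(−a(θ − b)))
P(Kenji) = 0.9608  [exponent 3.2000]
P(Mei) = 0.7389  [exponent 1.0400]
Difference = 0.9608 − 0.7389 = 0.2220

0.2220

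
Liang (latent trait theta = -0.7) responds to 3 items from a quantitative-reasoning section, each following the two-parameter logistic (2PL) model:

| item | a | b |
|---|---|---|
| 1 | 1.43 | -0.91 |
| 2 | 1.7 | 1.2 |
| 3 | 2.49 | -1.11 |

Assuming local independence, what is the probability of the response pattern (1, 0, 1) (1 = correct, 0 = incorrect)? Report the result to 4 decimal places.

0.4063

P(theta) = 1 / (1 + exp(−a(theta − b)))
P_1 = 1/(1+e^{-0.3003}) = 0.5745
P_2 = 1/(1+e^{3.2300}) = 0.0381
P_3 = 1/(1+e^{-1.0209}) = 0.7351
L = P_1 × (1−P_2) × P_3 = 0.5745 × 0.9619 × 0.7351 = 0.40628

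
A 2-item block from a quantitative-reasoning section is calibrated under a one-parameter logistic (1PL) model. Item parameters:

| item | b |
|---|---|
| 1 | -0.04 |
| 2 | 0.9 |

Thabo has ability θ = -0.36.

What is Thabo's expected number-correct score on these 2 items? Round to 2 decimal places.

P(θ) = 1 / (1 + exp(−(θ − b)))
P_1 = 1/(1+e^{0.3200}) = 0.4207
P_2 = 1/(1+e^{1.2600}) = 0.2210
E[score] = 0.4207 + 0.2210 = 0.6416

0.64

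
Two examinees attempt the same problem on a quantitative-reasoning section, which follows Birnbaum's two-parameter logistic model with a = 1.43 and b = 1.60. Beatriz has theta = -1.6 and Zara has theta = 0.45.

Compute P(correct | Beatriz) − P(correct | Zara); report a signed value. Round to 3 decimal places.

-0.152

P(theta) = 1 / (1 + exp(−a(theta − b)))
P(Beatriz) = 0.0102  [exponent -4.5760]
P(Zara) = 0.1619  [exponent -1.6445]
Difference = 0.0102 − 0.1619 = -0.1517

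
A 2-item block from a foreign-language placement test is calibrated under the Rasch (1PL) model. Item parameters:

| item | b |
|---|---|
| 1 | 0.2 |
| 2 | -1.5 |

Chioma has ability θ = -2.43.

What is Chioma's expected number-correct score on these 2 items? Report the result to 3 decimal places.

0.350

P(θ) = 1 / (1 + exp(−(θ − b)))
P_1 = 1/(1+e^{2.6300}) = 0.0672
P_2 = 1/(1+e^{0.9300}) = 0.2829
E[score] = 0.0672 + 0.2829 = 0.3502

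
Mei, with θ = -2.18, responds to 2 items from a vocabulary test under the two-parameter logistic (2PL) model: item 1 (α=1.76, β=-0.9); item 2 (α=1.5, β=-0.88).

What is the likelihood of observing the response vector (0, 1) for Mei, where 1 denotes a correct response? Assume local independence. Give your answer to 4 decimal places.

P(θ) = 1 / (1 + exp(−α(θ − β)))
P_1 = 1/(1+e^{2.2528}) = 0.0951
P_2 = 1/(1+e^{1.9500}) = 0.1246
L = (1−P_1) × P_2 = 0.9049 × 0.1246 = 0.11271

0.1127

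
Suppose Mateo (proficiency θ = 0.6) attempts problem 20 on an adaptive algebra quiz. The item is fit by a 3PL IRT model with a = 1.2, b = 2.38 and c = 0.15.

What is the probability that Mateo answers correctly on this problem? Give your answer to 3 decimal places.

P(θ) = c + (1 − c) · 1 / (1 + exp(−a(θ − b)))
Exponent: 1.2 × (0.6 − 2.38) = -2.1360
1/(1 + e^{2.1360}) = 0.1056
P = 0.15 + 0.85 × 0.1056 = 0.2398

0.240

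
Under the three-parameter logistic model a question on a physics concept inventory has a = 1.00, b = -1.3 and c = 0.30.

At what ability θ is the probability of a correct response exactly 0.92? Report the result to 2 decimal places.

0.75

P(θ) = c + (1 − c) · 1 / (1 + exp(−a(θ − b)))
Remove guessing floor: (0.92 − 0.30)/(1 − 0.30) = 0.8857
logit = ln(0.8857/0.1143) = 2.0477
θ = b + logit/(a) = -1.3 + 2.0477/1.0000 = 0.7477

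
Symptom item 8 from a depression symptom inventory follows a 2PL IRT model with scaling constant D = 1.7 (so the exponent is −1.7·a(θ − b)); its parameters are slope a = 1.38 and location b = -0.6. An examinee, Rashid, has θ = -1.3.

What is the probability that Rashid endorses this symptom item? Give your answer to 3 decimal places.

0.162

P(θ) = 1 / (1 + exp(−D·a(θ − b)))
Exponent: 1.7 × 1.38 × (-1.3 − (-0.6)) = -1.6422
1/(1 + e^{1.6422}) = 0.1622
P = 0.1622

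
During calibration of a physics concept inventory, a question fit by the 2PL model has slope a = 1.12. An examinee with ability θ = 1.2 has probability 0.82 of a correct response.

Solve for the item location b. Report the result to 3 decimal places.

P(θ) = 1 / (1 + exp(−a(θ − b)))
logit(0.82) = ln(0.82/0.18) = 1.5163
b = θ − logit/(a) = 1.2 − 1.5163/1.1200 = -0.1539

-0.154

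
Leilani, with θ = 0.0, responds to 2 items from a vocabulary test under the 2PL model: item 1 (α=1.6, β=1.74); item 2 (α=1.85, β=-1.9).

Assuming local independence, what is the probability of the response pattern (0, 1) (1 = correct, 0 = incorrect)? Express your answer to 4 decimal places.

P(θ) = 1 / (1 + exp(−α(θ − β)))
P_1 = 1/(1+e^{2.7840}) = 0.0582
P_2 = 1/(1+e^{-3.5150}) = 0.9711
L = (1−P_1) × P_2 = 0.9418 × 0.9711 = 0.91460

0.9146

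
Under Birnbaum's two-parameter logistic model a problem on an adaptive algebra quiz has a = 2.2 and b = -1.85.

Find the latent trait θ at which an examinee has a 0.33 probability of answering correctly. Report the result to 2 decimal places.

-2.17

P(θ) = 1 / (1 + exp(−a(θ − b)))
logit = ln(0.3300/0.6700) = -0.7082
θ = b + logit/(a) = -1.85 + (-0.7082)/2.2000 = -2.1719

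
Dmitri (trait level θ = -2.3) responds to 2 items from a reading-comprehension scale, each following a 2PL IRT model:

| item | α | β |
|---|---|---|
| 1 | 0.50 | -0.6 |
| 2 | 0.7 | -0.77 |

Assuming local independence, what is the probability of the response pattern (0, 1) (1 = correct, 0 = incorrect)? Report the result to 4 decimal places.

P(θ) = 1 / (1 + exp(−α(θ − β)))
P_1 = 1/(1+e^{0.8500}) = 0.2994
P_2 = 1/(1+e^{1.0710}) = 0.2552
L = (1−P_1) × P_2 = 0.7006 × 0.2552 = 0.17879

0.1788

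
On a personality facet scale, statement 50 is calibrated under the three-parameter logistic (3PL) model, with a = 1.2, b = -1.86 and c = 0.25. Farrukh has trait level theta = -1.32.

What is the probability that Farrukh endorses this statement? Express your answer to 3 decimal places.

P(theta) = c + (1 − c) · 1 / (1 + exp(−a(theta − b)))
Exponent: 1.2 × (-1.32 − (-1.86)) = 0.6480
1/(1 + e^{-0.6480}) = 0.6566
P = 0.25 + 0.75 × 0.6566 = 0.7424

0.742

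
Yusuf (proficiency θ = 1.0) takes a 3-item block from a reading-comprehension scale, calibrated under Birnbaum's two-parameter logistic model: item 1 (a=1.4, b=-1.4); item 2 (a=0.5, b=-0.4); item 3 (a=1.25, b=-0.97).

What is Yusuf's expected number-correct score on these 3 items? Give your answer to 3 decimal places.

2.556

P(θ) = 1 / (1 + exp(−a(θ − b)))
P_1 = 1/(1+e^{-3.3600}) = 0.9664
P_2 = 1/(1+e^{-0.7000}) = 0.6682
P_3 = 1/(1+e^{-2.4625}) = 0.9215
E[score] = 0.9664 + 0.6682 + 0.9215 = 2.5561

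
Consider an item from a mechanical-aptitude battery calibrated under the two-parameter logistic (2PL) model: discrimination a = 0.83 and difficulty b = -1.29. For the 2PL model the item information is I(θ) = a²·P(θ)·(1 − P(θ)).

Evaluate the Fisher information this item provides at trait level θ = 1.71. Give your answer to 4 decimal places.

P = 1/(1+e^{-2.4900}) = 0.9234
P(1−P) = 0.9234 × 0.0766 = 0.0707
I = a² × P(1−P) = 0.83² × 0.0707 = 0.04871

0.0487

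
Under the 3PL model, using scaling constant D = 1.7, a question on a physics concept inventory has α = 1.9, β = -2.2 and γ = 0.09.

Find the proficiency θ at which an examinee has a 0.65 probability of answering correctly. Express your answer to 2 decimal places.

P(θ) = γ + (1 − γ) · 1 / (1 + exp(−D·α(θ − β)))
Remove guessing floor: (0.65 − 0.09)/(1 − 0.09) = 0.6154
logit = ln(0.6154/0.3846) = 0.4700
θ = β + logit/(1.7·α) = -2.2 + 0.4700/3.2300 = -2.0545

-2.05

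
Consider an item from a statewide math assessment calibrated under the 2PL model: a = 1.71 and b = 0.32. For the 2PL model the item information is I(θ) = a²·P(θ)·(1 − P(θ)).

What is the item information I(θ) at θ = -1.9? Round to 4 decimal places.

0.0628

P = 1/(1+e^{3.7962}) = 0.0220
P(1−P) = 0.0220 × 0.9780 = 0.0215
I = a² × P(1−P) = 1.71² × 0.0215 = 0.06281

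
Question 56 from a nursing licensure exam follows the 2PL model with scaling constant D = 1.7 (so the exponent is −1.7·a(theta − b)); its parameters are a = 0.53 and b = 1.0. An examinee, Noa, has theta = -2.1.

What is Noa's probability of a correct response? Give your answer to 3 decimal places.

0.058

P(theta) = 1 / (1 + exp(−D·a(theta − b)))
Exponent: 1.7 × 0.53 × (-2.1 − 1.0) = -2.7931
1/(1 + e^{2.7931}) = 0.0577
P = 0.0577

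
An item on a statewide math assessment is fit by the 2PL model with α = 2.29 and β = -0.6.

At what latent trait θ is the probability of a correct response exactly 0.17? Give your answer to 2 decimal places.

P(θ) = 1 / (1 + exp(−α(θ − β)))
logit = ln(0.1700/0.8300) = -1.5856
θ = β + logit/(α) = -0.6 + (-1.5856)/2.2900 = -1.2924

-1.29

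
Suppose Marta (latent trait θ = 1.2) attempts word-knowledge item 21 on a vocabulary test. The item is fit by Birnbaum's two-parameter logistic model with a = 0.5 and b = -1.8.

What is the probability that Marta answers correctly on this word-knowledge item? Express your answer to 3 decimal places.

P(θ) = 1 / (1 + exp(−a(θ − b)))
Exponent: 0.5 × (1.2 − (-1.8)) = 1.5000
1/(1 + e^{-1.5000}) = 0.8176

0.818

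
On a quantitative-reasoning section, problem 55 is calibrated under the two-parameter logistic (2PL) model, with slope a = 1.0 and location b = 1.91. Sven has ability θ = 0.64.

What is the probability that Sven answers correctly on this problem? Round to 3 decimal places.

P(θ) = 1 / (1 + exp(−a(θ − b)))
Exponent: 1.0 × (0.64 − 1.91) = -1.2700
1/(1 + e^{1.2700}) = 0.2193

0.219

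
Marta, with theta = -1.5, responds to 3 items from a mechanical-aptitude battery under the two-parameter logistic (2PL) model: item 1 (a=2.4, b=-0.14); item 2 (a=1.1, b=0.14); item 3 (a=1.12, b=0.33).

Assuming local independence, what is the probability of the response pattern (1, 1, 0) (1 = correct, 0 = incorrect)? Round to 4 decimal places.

0.0046

P(theta) = 1 / (1 + exp(−a(theta − b)))
P_1 = 1/(1+e^{3.2640}) = 0.0368
P_2 = 1/(1+e^{1.8040}) = 0.1414
P_3 = 1/(1+e^{2.0496}) = 0.1141
L = P_1 × P_2 × (1−P_3) = 0.0368 × 0.1414 × 0.8859 = 0.00461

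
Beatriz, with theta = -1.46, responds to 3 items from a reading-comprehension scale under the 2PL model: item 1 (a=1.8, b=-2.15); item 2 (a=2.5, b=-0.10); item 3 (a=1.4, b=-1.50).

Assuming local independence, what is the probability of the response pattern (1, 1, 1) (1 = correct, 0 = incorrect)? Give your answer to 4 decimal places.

P(theta) = 1 / (1 + exp(−a(theta − b)))
P_1 = 1/(1+e^{-1.2420}) = 0.7759
P_2 = 1/(1+e^{3.4000}) = 0.0323
P_3 = 1/(1+e^{-0.0560}) = 0.5140
L = P_1 × P_2 × P_3 = 0.7759 × 0.0323 × 0.5140 = 0.01288

0.0129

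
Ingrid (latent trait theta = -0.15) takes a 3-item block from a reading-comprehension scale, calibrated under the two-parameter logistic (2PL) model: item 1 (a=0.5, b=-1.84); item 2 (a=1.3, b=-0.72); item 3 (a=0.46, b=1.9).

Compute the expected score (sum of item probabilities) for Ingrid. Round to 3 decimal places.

P(theta) = 1 / (1 + exp(−a(theta − b)))
P_1 = 1/(1+e^{-0.8450}) = 0.6995
P_2 = 1/(1+e^{-0.7410}) = 0.6772
P_3 = 1/(1+e^{0.9430}) = 0.2803
E[score] = 0.6995 + 0.6772 + 0.2803 = 1.6570

1.657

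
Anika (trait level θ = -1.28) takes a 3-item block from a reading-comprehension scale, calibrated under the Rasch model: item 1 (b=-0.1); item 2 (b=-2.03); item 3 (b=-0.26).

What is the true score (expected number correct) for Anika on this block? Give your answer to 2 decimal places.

P(θ) = 1 / (1 + exp(−(θ − b)))
P_1 = 1/(1+e^{1.1800}) = 0.2351
P_2 = 1/(1+e^{-0.7500}) = 0.6792
P_3 = 1/(1+e^{1.0200}) = 0.2650
E[score] = 0.2351 + 0.6792 + 0.2650 = 1.1793

1.18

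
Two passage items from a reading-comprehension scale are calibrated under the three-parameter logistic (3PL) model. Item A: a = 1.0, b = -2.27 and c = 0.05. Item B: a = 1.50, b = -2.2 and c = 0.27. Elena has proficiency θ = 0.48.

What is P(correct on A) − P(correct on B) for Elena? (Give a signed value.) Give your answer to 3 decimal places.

P(θ) = c + (1 − c) · 1 / (1 + exp(−a(θ − b)))
P_A = 0.9429
P_B = 0.9871
P_A − P_B = -0.0442

-0.044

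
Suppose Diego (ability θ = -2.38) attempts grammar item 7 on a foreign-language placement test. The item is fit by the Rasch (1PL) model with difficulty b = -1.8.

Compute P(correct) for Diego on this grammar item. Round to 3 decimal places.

P(θ) = 1 / (1 + exp(−(θ − b)))
Exponent: (-2.38 − (-1.8)) = -0.5800
1/(1 + e^{0.5800}) = 0.3589
P = 0.3589

0.359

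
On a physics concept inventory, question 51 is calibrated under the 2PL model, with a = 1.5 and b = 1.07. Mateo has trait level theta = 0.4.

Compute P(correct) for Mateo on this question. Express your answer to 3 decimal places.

P(theta) = 1 / (1 + exp(−a(theta − b)))
Exponent: 1.5 × (0.4 − 1.07) = -1.0050
1/(1 + e^{1.0050}) = 0.2680

0.268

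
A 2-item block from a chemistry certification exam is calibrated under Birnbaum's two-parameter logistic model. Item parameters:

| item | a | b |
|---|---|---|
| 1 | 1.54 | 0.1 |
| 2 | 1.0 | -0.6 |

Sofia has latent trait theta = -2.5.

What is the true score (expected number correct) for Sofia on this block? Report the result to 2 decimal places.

0.15

P(theta) = 1 / (1 + exp(−a(theta − b)))
P_1 = 1/(1+e^{4.0040}) = 0.0179
P_2 = 1/(1+e^{1.9000}) = 0.1301
E[score] = 0.0179 + 0.1301 = 0.1480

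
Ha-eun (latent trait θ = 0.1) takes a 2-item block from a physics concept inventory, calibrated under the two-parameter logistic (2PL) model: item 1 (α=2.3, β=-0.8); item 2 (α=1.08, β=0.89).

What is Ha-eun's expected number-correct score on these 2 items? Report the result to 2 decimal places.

1.19

P(θ) = 1 / (1 + exp(−α(θ − β)))
P_1 = 1/(1+e^{-2.0700}) = 0.8880
P_2 = 1/(1+e^{0.8532}) = 0.2988
E[score] = 0.8880 + 0.2988 = 1.1867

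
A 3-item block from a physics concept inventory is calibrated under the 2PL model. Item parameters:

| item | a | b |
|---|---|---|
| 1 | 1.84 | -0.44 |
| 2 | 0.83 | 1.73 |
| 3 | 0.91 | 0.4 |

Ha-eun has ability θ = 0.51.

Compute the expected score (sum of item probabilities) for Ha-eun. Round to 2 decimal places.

P(θ) = 1 / (1 + exp(−a(θ − b)))
P_1 = 1/(1+e^{-1.7480}) = 0.8517
P_2 = 1/(1+e^{1.0126}) = 0.2665
P_3 = 1/(1+e^{-0.1001}) = 0.5250
E[score] = 0.8517 + 0.2665 + 0.5250 = 1.6432

1.64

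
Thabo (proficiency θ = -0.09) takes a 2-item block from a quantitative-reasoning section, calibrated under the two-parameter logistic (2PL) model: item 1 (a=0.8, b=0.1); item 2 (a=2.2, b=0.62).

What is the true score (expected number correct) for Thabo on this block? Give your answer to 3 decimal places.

0.635

P(θ) = 1 / (1 + exp(−a(θ − b)))
P_1 = 1/(1+e^{0.1520}) = 0.4621
P_2 = 1/(1+e^{1.5620}) = 0.1734
E[score] = 0.4621 + 0.1734 = 0.6354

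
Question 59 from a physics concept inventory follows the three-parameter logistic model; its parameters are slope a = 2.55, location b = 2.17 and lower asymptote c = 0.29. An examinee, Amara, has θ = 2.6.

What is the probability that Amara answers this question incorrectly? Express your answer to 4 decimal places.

0.1778

P(θ) = c + (1 − c) · 1 / (1 + exp(−a(θ − b)))
Exponent: 2.55 × (2.6 − 2.17) = 1.0965
1/(1 + e^{-1.0965}) = 0.7496
P = 0.29 + 0.71 × 0.7496 = 0.8222
P(incorrect) = 1 − 0.8222 = 0.1778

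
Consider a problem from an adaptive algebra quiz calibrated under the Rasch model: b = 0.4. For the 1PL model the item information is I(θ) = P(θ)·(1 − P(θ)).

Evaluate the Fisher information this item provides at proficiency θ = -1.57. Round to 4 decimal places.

0.1074

P = 1/(1+e^{1.9700}) = 0.1224
P(1−P) = 0.1224 × 0.8776 = 0.1074
I = P(1−P) = 0.10741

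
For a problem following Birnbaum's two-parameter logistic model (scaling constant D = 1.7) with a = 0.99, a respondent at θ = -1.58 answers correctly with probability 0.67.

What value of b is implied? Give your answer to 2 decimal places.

P(θ) = 1 / (1 + exp(−D·a(θ − b)))
logit(0.67) = ln(0.67/0.33) = 0.7082
b = θ − logit/(1.7·a) = -1.58 − 0.7082/1.6830 = -2.0008

-2.00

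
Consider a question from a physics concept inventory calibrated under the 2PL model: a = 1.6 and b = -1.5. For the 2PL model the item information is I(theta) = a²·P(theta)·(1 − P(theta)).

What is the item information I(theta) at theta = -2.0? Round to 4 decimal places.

0.5476

P = 1/(1+e^{0.8000}) = 0.3100
P(1−P) = 0.3100 × 0.6900 = 0.2139
I = a² × P(1−P) = 1.6² × 0.2139 = 0.54761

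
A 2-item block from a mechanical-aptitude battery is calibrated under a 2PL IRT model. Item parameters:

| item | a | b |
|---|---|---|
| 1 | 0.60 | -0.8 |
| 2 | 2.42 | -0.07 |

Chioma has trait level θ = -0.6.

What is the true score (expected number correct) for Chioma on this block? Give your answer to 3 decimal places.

0.747

P(θ) = 1 / (1 + exp(−a(θ − b)))
P_1 = 1/(1+e^{-0.1200}) = 0.5300
P_2 = 1/(1+e^{1.2826}) = 0.2171
E[score] = 0.5300 + 0.2171 = 0.7471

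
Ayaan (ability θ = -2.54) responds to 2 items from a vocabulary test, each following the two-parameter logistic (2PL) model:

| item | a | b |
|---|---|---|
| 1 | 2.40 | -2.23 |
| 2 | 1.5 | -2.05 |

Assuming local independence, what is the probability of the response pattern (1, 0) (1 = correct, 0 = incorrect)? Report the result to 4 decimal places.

0.2177

P(θ) = 1 / (1 + exp(−a(θ − b)))
P_1 = 1/(1+e^{0.7440}) = 0.3221
P_2 = 1/(1+e^{0.7350}) = 0.3241
L = P_1 × (1−P_2) = 0.3221 × 0.6759 = 0.21773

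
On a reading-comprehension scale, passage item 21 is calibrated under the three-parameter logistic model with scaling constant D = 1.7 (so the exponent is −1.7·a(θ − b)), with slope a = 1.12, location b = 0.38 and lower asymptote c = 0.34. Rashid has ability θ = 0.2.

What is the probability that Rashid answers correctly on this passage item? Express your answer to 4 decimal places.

P(θ) = c + (1 − c) · 1 / (1 + exp(−D·a(θ − b)))
Exponent: 1.7 × 1.12 × (0.2 − 0.38) = -0.3427
1/(1 + e^{0.3427}) = 0.4151
P = 0.34 + 0.66 × 0.4151 = 0.6140

0.6140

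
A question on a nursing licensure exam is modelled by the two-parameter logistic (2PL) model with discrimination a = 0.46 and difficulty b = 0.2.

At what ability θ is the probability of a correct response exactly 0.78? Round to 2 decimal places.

P(θ) = 1 / (1 + exp(−a(θ − b)))
logit = ln(0.7800/0.2200) = 1.2657
θ = b + logit/(a) = 0.2 + 1.2657/0.4600 = 2.9514

2.95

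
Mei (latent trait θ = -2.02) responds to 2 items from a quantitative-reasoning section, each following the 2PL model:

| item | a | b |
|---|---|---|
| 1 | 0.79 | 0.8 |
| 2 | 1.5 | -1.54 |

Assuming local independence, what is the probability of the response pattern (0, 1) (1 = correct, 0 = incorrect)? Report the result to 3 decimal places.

0.296

P(θ) = 1 / (1 + exp(−a(θ − b)))
P_1 = 1/(1+e^{2.2278}) = 0.0973
P_2 = 1/(1+e^{0.7200}) = 0.3274
L = (1−P_1) × P_2 = 0.9027 × 0.3274 = 0.29554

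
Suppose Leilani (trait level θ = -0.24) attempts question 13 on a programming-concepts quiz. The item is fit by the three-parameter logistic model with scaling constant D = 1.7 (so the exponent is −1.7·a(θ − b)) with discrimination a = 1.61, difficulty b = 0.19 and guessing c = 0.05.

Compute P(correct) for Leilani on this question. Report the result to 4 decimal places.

0.2738

P(θ) = c + (1 − c) · 1 / (1 + exp(−D·a(θ − b)))
Exponent: 1.7 × 1.61 × (-0.24 − 0.19) = -1.1769
1/(1 + e^{1.1769}) = 0.2356
P = 0.05 + 0.95 × 0.2356 = 0.2738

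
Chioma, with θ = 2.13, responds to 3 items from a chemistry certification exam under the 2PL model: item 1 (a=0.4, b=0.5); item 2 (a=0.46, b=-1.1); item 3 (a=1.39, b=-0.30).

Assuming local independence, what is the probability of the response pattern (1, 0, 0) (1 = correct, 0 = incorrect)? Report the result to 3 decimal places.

P(θ) = 1 / (1 + exp(−a(θ − b)))
P_1 = 1/(1+e^{-0.6520}) = 0.6575
P_2 = 1/(1+e^{-1.4858}) = 0.8154
P_3 = 1/(1+e^{-3.3777}) = 0.9670
L = P_1 × (1−P_2) × (1−P_3) = 0.6575 × 0.1846 × 0.0330 = 0.00400

0.004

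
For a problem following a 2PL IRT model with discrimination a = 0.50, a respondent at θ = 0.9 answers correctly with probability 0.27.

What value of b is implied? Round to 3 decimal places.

P(θ) = 1 / (1 + exp(−a(θ − b)))
logit(0.27) = ln(0.27/0.73) = -0.9946
b = θ − logit/(a) = 0.9 − (-0.9946)/0.5000 = 2.8892

2.889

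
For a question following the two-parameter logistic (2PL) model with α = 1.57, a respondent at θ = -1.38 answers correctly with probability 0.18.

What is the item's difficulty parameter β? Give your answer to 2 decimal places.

-0.41

P(θ) = 1 / (1 + exp(−α(θ − β)))
logit(0.18) = ln(0.18/0.82) = -1.5163
β = θ − logit/(α) = -1.38 − (-1.5163)/1.5700 = -0.4142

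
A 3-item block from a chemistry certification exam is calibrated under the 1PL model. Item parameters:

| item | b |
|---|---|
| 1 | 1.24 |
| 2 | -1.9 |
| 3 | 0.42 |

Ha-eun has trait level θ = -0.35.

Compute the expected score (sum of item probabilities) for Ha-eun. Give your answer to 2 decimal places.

P(θ) = 1 / (1 + exp(−(θ − b)))
P_1 = 1/(1+e^{1.5900}) = 0.1694
P_2 = 1/(1+e^{-1.5500}) = 0.8249
P_3 = 1/(1+e^{0.7700}) = 0.3165
E[score] = 0.1694 + 0.8249 + 0.3165 = 1.3108

1.31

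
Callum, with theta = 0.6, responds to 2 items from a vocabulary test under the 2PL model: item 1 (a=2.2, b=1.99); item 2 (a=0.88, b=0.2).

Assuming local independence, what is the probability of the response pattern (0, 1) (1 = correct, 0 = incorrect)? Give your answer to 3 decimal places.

P(theta) = 1 / (1 + exp(−a(theta − b)))
P_1 = 1/(1+e^{3.0580}) = 0.0449
P_2 = 1/(1+e^{-0.3520}) = 0.5871
L = (1−P_1) × P_2 = 0.9551 × 0.5871 = 0.56076

0.561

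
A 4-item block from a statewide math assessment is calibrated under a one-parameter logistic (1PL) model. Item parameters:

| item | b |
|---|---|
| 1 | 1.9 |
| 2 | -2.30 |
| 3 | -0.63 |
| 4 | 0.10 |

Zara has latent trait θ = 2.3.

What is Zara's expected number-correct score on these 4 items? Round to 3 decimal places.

P(θ) = 1 / (1 + exp(−(θ − b)))
P_1 = 1/(1+e^{-0.4000}) = 0.5987
P_2 = 1/(1+e^{-4.6000}) = 0.9900
P_3 = 1/(1+e^{-2.9300}) = 0.9493
P_4 = 1/(1+e^{-2.2000}) = 0.9002
E[score] = 0.5987 + 0.9900 + 0.9493 + 0.9002 = 3.4383

3.438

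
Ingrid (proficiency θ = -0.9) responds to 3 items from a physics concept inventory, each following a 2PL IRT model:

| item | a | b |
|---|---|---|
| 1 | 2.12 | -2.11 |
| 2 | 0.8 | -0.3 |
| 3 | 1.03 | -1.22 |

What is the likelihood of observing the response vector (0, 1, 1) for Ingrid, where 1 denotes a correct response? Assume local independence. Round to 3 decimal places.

P(θ) = 1 / (1 + exp(−a(θ − b)))
P_1 = 1/(1+e^{-2.5652}) = 0.9286
P_2 = 1/(1+e^{0.4800}) = 0.3823
P_3 = 1/(1+e^{-0.3296}) = 0.5817
L = (1−P_1) × P_2 × P_3 = 0.0714 × 0.3823 × 0.5817 = 0.01588

0.016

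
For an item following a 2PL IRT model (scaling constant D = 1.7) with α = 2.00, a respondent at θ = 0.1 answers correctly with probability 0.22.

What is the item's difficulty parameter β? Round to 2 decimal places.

0.47

P(θ) = 1 / (1 + exp(−D·α(θ − β)))
logit(0.22) = ln(0.22/0.78) = -1.2657
β = θ − logit/(1.7·α) = 0.1 − (-1.2657)/3.4000 = 0.4723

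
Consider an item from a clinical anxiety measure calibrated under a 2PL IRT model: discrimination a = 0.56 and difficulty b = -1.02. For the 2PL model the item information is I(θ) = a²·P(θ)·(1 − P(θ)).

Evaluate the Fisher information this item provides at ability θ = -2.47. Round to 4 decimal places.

P = 1/(1+e^{0.8120}) = 0.3075
P(1−P) = 0.3075 × 0.6925 = 0.2129
I = a² × P(1−P) = 0.56² × 0.2129 = 0.06677

0.0668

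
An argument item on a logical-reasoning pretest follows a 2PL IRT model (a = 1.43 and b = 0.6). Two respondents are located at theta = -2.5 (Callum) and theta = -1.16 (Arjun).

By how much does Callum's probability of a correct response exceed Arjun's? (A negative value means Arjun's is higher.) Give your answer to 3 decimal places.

P(theta) = 1 / (1 + exp(−a(theta − b)))
P(Callum) = 0.0117  [exponent -4.4330]
P(Arjun) = 0.0747  [exponent -2.5168]
Difference = 0.0117 − 0.0747 = -0.0629

-0.063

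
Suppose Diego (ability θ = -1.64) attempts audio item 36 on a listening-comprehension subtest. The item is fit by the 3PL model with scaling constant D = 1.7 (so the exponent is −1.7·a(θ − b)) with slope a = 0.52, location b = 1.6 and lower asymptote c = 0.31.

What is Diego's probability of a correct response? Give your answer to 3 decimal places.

0.347

P(θ) = c + (1 − c) · 1 / (1 + exp(−D·a(θ − b)))
Exponent: 1.7 × 0.52 × (-1.64 − 1.6) = -2.8642
1/(1 + e^{2.8642}) = 0.0540
P = 0.31 + 0.69 × 0.0540 = 0.3472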